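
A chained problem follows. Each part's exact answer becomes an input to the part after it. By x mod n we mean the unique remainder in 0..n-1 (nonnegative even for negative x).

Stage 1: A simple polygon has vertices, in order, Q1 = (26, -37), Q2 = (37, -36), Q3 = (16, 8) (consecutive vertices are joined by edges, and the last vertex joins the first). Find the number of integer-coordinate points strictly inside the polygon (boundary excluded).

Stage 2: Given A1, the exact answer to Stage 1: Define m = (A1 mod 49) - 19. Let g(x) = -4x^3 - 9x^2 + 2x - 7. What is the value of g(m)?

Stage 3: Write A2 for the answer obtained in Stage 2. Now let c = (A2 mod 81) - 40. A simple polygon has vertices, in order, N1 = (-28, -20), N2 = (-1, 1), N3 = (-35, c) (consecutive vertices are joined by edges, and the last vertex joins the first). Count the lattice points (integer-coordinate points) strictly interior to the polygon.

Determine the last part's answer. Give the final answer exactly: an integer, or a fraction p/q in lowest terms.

118

Stage 1: cross terms: (26*-36 - 37*-37)=433, (37*8 - 16*-36)=872, (16*-37 - 26*8)=-800; twice the area = |505| = 505; area = 505/2; boundary points = 1 + 1 + 5 = 7; strictly interior points = area - boundary/2 + 1 = 250; answer 250
Stage 2: A1 = 250; m = -14; -4*(-14)^3 - 9*(-14)^2 + 2*(-14)^1 - 7 = (10976) + (-1764) + (-28) + (-7) = 9177; answer 9177
Stage 3: A2 = 9177; c = -16; cross terms: (-28*1 - -1*-20)=-48, (-1*-16 - -35*1)=51, (-35*-20 - -28*-16)=252; twice the area = |255| = 255; area = 255/2; boundary points = 3 + 17 + 1 = 21; strictly interior points = area - boundary/2 + 1 = 118; answer 118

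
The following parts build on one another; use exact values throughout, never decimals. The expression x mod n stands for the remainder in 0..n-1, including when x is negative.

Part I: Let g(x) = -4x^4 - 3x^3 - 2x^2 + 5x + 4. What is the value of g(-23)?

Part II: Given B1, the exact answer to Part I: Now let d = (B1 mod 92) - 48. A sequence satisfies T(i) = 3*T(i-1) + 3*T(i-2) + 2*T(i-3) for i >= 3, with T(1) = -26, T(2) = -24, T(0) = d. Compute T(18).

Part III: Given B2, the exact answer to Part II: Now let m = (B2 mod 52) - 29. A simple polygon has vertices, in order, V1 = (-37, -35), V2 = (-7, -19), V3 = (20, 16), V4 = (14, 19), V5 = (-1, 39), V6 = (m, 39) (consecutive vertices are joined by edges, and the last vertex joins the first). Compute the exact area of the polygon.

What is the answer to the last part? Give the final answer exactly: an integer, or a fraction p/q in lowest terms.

4553/2

Part I: -4*(-23)^4 - 3*(-23)^3 - 2*(-23)^2 + 5*(-23)^1 + 4 = (-1119364) + (36501) + (-1058) + (-115) + (4) = -1084032; answer -1084032
Part II: B1 = -1084032; d = -44; T(3) = 3*(-24) + 3*(-26) + 2*(-44) = -238; iterating: T(3)=-238, T(4)=-838, T(5)=-3276, T(6)=-12818, T(7)=-49958, T(8)=-194880, T(9)=-760150, T(10)=-2965006, T(11)=-11565228, T(12)=-45111002, T(13)=-175958702, T(14)=-686339568, T(15)=-2677116814, T(16)=-10442286550, T(17)=-40730889228, T(18)=-158873760962; answer -158873760962
Part III: B2 = -158873760962; m = -23; cross terms: (-37*-19 - -7*-35)=458, (-7*16 - 20*-19)=268, (20*19 - 14*16)=156, (14*39 - -1*19)=565, (-1*39 - -23*39)=858, (-23*-35 - -37*39)=2248; twice the area = |4553| = 4553; area = 4553/2; answer 4553/2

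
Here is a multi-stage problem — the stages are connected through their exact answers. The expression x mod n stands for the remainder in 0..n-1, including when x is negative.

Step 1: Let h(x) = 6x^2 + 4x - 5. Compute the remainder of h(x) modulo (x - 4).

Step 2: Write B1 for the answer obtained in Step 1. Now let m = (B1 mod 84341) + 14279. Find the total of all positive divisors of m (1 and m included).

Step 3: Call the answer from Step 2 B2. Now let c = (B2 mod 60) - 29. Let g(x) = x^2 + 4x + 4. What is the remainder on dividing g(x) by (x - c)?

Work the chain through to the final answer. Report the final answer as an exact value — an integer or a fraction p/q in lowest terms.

Step 1: remainder = value at the root: 6*(4)^2 + 4*(4)^1 - 5 = (96) + (16) + (-5) = 107; answer 107
Step 2: B1 = 107; m = 14386; 14386 = 2 * 7193; sigma = (1 + 2) * (1 + 7193) = 3 * 7194 = 21582; answer 21582
Step 3: B2 = 21582; c = 13; remainder = value at the root: 1*(13)^2 + 4*(13)^1 + 4 = (169) + (52) + (4) = 225; answer 225

225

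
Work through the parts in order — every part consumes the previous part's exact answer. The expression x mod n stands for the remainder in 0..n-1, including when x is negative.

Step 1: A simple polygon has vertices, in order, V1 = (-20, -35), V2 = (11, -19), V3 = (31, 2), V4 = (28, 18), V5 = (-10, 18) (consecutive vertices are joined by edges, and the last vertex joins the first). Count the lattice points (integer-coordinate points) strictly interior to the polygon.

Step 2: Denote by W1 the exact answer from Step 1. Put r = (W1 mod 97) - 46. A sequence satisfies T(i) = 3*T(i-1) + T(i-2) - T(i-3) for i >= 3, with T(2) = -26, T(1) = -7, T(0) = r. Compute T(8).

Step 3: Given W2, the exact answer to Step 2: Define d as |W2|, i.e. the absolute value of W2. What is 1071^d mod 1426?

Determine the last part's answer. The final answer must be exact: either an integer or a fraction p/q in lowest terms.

1113

Step 1: cross terms: (-20*-19 - 11*-35)=765, (11*2 - 31*-19)=611, (31*18 - 28*2)=502, (28*18 - -10*18)=684, (-10*-35 - -20*18)=710; twice the area = |3272| = 3272; area = 1636; boundary points = 1 + 1 + 1 + 38 + 1 = 42; strictly interior points = area - boundary/2 + 1 = 1616; answer 1616
Step 2: W1 = 1616; r = 18; T(3) = 3*(-26) + 1*(-7) - 1*(18) = -103; iterating: T(3)=-103, T(4)=-328, T(5)=-1061, T(6)=-3408, T(7)=-10957, T(8)=-35218; answer -35218
Step 3: W2 = -35218; d = 35218; squarings mod 1426: 1071^1=1071, 1071^2=537, 1071^4=317, 1071^8=669, 1071^16=1223, 1071^32=1281, 1071^64=1061, 1071^128=607, 1071^256=541, 1071^512=351, 1071^1024=565, 1071^2048=1227, 1071^4096=1099, 1071^8192=1405, 1071^16384=441, 1071^32768=545; 1071^35218 = 1071^2 * 1071^16 * 1071^128 * 1071^256 * 1071^2048 * 1071^32768 = 1113 (mod 1426); answer 1113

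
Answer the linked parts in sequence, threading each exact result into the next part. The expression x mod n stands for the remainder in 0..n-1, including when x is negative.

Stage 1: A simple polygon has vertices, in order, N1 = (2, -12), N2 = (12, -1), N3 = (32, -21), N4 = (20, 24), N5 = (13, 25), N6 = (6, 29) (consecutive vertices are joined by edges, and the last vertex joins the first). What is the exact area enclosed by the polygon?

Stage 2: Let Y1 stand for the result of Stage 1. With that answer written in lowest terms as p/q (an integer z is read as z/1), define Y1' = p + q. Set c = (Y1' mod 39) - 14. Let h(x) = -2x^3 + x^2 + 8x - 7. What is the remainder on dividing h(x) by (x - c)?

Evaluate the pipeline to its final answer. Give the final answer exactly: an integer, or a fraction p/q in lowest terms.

Stage 1: cross terms: (2*-1 - 12*-12)=142, (12*-21 - 32*-1)=-220, (32*24 - 20*-21)=1188, (20*25 - 13*24)=188, (13*29 - 6*25)=227, (6*-12 - 2*29)=-130; twice the area = |1395| = 1395; area = 1395/2; answer 1395/2
Stage 2: Y1 = 1395/2; threaded value p + q = 1397; c = 18; remainder = value at the root: -2*(18)^3 + 1*(18)^2 + 8*(18)^1 - 7 = (-11664) + (324) + (144) + (-7) = -11203; answer -11203

-11203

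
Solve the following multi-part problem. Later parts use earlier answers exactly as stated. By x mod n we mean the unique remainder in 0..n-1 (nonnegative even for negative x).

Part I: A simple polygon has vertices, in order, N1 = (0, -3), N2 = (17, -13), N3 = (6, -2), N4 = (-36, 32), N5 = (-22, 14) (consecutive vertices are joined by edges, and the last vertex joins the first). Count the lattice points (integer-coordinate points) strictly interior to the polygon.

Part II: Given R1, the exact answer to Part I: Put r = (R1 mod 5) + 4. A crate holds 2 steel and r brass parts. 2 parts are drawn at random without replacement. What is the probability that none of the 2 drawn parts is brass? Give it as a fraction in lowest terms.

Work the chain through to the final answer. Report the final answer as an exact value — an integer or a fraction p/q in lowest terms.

1/36

Part I: cross terms: (0*-13 - 17*-3)=51, (17*-2 - 6*-13)=44, (6*32 - -36*-2)=120, (-36*14 - -22*32)=200, (-22*-3 - 0*14)=66; twice the area = |481| = 481; area = 481/2; boundary points = 1 + 11 + 2 + 2 + 1 = 17; strictly interior points = area - boundary/2 + 1 = 233; answer 233
Part II: R1 = 233; r = 7; total draws C(9,2) = 36; favorable C(2,2) = 1; P = 1/36; answer 1/36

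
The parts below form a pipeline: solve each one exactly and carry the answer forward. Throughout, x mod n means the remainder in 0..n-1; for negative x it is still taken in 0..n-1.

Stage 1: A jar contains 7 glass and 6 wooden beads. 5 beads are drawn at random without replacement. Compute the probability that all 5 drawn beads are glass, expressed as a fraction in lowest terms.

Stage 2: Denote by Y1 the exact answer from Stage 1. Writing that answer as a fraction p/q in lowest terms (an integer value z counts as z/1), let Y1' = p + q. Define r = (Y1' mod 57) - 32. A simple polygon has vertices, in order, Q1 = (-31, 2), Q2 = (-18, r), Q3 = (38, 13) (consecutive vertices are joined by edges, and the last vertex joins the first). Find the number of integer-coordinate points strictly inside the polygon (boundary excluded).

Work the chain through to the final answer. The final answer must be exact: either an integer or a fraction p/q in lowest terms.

28

Stage 1: total draws C(13,5) = 1287; favorable C(7,5) = 21; P = 7/429; answer 7/429
Stage 2: Y1 = 7/429; threaded value p + q = 436; r = 5; cross terms: (-31*5 - -18*2)=-119, (-18*13 - 38*5)=-424, (38*2 - -31*13)=479; twice the area = |-64| = 64; area = 32; boundary points = 1 + 8 + 1 = 10; strictly interior points = area - boundary/2 + 1 = 28; answer 28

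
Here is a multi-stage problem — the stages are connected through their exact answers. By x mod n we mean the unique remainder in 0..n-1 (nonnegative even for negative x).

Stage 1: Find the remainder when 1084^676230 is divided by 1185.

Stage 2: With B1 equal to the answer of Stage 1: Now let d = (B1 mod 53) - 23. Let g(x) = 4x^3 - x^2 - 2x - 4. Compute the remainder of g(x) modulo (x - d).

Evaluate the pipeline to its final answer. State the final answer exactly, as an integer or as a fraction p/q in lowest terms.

8589

Stage 1: squarings mod 1185: 1084^1=1084, 1084^2=721, 1084^4=811, 1084^8=46, 1084^16=931, 1084^32=526, 1084^64=571, 1084^128=166, 1084^256=301, 1084^512=541, 1084^1024=1171, 1084^2048=196, 1084^4096=496, 1084^8192=721, 1084^16384=811, 1084^32768=46, 1084^65536=931, 1084^131072=526, 1084^262144=571, 1084^524288=166; 1084^676230 = 1084^2 * 1084^4 * 1084^128 * 1084^256 * 1084^4096 * 1084^16384 * 1084^131072 * 1084^524288 = 301 (mod 1185); answer 301
Stage 2: B1 = 301; d = 13; remainder = value at the root: 4*(13)^3 - 1*(13)^2 - 2*(13)^1 - 4 = (8788) + (-169) + (-26) + (-4) = 8589; answer 8589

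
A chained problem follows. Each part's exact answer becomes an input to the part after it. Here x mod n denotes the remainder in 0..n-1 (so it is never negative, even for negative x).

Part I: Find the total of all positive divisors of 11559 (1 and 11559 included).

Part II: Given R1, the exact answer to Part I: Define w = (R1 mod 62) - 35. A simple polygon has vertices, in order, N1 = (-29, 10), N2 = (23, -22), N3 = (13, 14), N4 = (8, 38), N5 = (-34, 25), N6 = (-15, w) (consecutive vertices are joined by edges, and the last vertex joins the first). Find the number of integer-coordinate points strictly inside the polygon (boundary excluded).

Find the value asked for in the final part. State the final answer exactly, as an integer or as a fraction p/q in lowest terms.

Part I: 11559 = 3 * 3853; sigma = (1 + 3) * (1 + 3853) = 4 * 3854 = 15416; answer 15416
Part II: R1 = 15416; w = 5; cross terms: (-29*-22 - 23*10)=408, (23*14 - 13*-22)=608, (13*38 - 8*14)=382, (8*25 - -34*38)=1492, (-34*5 - -15*25)=205, (-15*10 - -29*5)=-5; twice the area = |3090| = 3090; area = 1545; boundary points = 4 + 2 + 1 + 1 + 1 + 1 = 10; strictly interior points = area - boundary/2 + 1 = 1541; answer 1541

1541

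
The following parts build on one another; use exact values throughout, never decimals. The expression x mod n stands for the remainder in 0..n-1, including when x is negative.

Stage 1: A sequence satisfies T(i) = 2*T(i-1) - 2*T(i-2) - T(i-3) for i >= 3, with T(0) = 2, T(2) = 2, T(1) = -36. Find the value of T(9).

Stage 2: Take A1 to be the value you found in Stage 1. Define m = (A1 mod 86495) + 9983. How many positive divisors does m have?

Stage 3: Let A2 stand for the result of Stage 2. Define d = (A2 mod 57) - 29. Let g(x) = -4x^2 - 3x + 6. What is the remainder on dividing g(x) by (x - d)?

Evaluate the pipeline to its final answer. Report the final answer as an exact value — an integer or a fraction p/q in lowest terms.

-39

Stage 1: T(3) = 2*(2) - 2*(-36) - 1*(2) = 74; iterating: T(3)=74, T(4)=180, T(5)=210, T(6)=-14, T(7)=-628, T(8)=-1438, T(9)=-1606; answer -1606
Stage 2: A1 = -1606; m = 94872; 94872 = 2^3 * 3 * 59 * 67; number of divisors = (3+1) * (1+1) * (1+1) * (1+1) = 32; answer 32
Stage 3: A2 = 32; d = 3; remainder = value at the root: -4*(3)^2 - 3*(3)^1 + 6 = (-36) + (-9) + (6) = -39; answer -39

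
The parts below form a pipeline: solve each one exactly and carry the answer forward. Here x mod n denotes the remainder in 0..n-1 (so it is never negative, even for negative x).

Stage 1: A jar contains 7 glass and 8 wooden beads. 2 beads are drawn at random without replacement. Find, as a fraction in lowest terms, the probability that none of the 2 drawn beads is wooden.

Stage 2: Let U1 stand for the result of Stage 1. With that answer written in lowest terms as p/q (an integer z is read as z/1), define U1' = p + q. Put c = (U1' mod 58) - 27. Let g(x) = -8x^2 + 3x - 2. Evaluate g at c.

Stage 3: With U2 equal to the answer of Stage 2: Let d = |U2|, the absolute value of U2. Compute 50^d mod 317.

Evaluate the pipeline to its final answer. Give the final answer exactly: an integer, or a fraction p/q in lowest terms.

Stage 1: total draws C(15,2) = 105; favorable C(7,2) = 21; P = 1/5; answer 1/5
Stage 2: U1 = 1/5; threaded value p + q = 6; c = -21; -8*(-21)^2 + 3*(-21)^1 - 2 = (-3528) + (-63) + (-2) = -3593; answer -3593
Stage 3: U2 = -3593; d = 3593; squarings mod 317: 50^1=50, 50^2=281, 50^4=28, 50^8=150, 50^16=310, 50^32=49, 50^64=182, 50^128=156, 50^256=244, 50^512=257, 50^1024=113, 50^2048=89; 50^3593 = 50^1 * 50^8 * 50^512 * 50^1024 * 50^2048 = 183 (mod 317); answer 183

183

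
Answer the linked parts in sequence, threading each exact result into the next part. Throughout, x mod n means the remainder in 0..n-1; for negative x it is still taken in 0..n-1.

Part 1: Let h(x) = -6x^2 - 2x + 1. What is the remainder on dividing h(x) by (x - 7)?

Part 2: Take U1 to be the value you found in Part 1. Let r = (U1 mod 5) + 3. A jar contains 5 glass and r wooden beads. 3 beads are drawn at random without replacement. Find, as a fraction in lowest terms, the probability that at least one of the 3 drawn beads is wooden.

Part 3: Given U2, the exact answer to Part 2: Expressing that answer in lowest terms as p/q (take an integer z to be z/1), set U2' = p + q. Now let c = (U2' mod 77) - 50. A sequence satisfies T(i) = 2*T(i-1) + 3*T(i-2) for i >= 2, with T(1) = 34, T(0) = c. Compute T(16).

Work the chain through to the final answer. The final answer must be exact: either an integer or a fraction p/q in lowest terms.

Part 1: remainder = value at the root: -6*(7)^2 - 2*(7)^1 + 1 = (-294) + (-14) + (1) = -307; answer -307
Part 2: U1 = -307; r = 6; total draws C(11,3) = 165; complement C(5,3) = 10; favorable 165 - 10 = 155; P = 31/33; answer 31/33
Part 3: U2 = 31/33; threaded value p + q = 64; c = 14; T(2) = 2*(34) + 3*(14) = 110; iterating: T(2)=110, T(3)=322, T(4)=974, T(5)=2914, T(6)=8750, T(7)=26242, T(8)=78734, T(9)=236194, T(10)=708590, T(11)=2125762, T(12)=6377294, T(13)=19131874, T(14)=57395630, T(15)=172186882, T(16)=516560654; answer 516560654

516560654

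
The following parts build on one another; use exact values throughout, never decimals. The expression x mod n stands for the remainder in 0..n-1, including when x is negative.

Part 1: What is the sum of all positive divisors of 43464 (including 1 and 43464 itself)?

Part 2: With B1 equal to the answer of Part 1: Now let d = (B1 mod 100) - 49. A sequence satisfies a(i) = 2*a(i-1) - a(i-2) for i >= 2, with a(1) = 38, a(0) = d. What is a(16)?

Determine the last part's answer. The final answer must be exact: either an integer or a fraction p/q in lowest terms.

1043

Part 1: 43464 = 2^3 * 3 * 1811; sigma = (1 + 2 + 4 + 8) * (1 + 3) * (1 + 1811) = 15 * 4 * 1812 = 108720; answer 108720
Part 2: B1 = 108720; d = -29; a(2) = 2*(38) - 1*(-29) = 105; iterating: a(2)=105, a(3)=172, a(4)=239, a(5)=306, a(6)=373, a(7)=440, a(8)=507, a(9)=574, a(10)=641, a(11)=708, a(12)=775, a(13)=842, a(14)=909, a(15)=976, a(16)=1043; answer 1043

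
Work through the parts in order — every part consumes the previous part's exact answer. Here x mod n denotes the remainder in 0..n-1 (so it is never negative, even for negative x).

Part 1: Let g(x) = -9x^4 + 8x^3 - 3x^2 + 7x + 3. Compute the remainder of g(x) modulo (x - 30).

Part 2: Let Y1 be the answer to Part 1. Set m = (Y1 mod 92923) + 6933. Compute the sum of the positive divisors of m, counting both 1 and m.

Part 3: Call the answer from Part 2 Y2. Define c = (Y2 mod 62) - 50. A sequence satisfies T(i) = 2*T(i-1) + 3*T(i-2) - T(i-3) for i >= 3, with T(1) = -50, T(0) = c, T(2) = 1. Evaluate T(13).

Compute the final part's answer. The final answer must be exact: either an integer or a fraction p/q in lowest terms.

Part 1: remainder = value at the root: -9*(30)^4 + 8*(30)^3 - 3*(30)^2 + 7*(30)^1 + 3 = (-7290000) + (216000) + (-2700) + (210) + (3) = -7076487; answer -7076487
Part 2: Y1 = -7076487; m = 85517; 85517 is prime, so its only divisors are 1 and 85517; sigma = 1 + 85517 = 85518; answer 85518
Part 3: Y2 = 85518; c = -30; T(3) = 2*(1) + 3*(-50) - 1*(-30) = -118; iterating: T(3)=-118, T(4)=-183, T(5)=-721, T(6)=-1873, T(7)=-5726, T(8)=-16350, T(9)=-48005, T(10)=-139334, T(11)=-406333, T(12)=-1182663, T(13)=-3444991; answer -3444991

-3444991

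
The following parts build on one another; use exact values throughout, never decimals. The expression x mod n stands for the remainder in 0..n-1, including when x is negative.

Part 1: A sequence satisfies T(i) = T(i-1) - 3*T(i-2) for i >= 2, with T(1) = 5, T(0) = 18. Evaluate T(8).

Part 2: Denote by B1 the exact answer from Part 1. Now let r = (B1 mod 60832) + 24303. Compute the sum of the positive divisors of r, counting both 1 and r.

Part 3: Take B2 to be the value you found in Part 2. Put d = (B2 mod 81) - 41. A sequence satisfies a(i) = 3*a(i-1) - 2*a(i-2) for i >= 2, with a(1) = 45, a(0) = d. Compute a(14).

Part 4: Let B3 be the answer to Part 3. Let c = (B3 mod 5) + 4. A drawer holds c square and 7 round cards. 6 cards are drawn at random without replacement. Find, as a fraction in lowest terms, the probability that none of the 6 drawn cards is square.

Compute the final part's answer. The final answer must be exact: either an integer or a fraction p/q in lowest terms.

Part 1: T(2) = 1*(5) - 3*(18) = -49; iterating: T(2)=-49, T(3)=-64, T(4)=83, T(5)=275, T(6)=26, T(7)=-799, T(8)=-877; answer -877
Part 2: B1 = -877; r = 84258; 84258 = 2 * 3^2 * 31 * 151; sigma = (1 + 2) * (1 + 3 + 9) * (1 + 31) * (1 + 151) = 3 * 13 * 32 * 152 = 189696; answer 189696
Part 3: B2 = 189696; d = 34; a(2) = 3*(45) - 2*(34) = 67; iterating: a(2)=67, a(3)=111, a(4)=199, a(5)=375, a(6)=727, a(7)=1431, a(8)=2839, a(9)=5655, a(10)=11287, a(11)=22551, a(12)=45079, a(13)=90135, a(14)=180247; answer 180247
Part 4: B3 = 180247; c = 6; total draws C(13,6) = 1716; favorable C(7,6) = 7; P = 7/1716; answer 7/1716

7/1716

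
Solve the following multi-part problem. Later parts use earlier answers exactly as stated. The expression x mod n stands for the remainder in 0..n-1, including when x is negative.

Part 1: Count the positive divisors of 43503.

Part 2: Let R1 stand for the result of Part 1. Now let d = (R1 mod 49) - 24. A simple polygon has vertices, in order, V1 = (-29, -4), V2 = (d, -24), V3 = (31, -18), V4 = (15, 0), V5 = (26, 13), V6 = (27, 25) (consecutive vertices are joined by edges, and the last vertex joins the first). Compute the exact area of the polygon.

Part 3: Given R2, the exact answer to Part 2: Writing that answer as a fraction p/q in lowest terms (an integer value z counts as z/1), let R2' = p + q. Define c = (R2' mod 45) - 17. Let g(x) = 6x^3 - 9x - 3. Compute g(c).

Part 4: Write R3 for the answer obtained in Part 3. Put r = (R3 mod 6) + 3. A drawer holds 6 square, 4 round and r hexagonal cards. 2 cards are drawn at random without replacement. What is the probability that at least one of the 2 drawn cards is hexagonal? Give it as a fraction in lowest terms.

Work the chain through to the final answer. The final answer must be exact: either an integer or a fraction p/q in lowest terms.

Part 1: 43503 = 3 * 17 * 853; number of divisors = (1+1) * (1+1) * (1+1) = 8; answer 8
Part 2: R1 = 8; d = -16; cross terms: (-29*-24 - -16*-4)=632, (-16*-18 - 31*-24)=1032, (31*0 - 15*-18)=270, (15*13 - 26*0)=195, (26*25 - 27*13)=299, (27*-4 - -29*25)=617; twice the area = |3045| = 3045; area = 3045/2; answer 3045/2
Part 3: R2 = 3045/2; threaded value p + q = 3047; c = 15; 6*(15)^3 - 9*(15)^1 - 3 = (20250) + (-135) + (-3) = 20112; answer 20112
Part 4: R3 = 20112; r = 3; total draws C(13,2) = 78; complement C(10,2) = 45; favorable 78 - 45 = 33; P = 11/26; answer 11/26

11/26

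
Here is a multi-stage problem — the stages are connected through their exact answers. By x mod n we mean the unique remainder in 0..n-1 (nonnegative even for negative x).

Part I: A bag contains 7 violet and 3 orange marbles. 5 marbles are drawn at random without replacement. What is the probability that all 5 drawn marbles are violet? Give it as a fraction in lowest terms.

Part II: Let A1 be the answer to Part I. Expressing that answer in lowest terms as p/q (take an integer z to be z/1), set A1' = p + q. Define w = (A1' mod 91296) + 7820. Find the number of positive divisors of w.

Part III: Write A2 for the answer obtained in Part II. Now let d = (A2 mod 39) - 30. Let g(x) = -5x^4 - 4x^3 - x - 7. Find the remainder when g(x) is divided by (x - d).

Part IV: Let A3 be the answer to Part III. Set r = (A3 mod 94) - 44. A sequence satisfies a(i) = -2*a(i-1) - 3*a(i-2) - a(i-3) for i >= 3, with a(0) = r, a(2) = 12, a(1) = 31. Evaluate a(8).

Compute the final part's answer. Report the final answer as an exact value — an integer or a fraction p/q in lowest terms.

Part I: total draws C(10,5) = 252; favorable C(7,5) = 21; P = 1/12; answer 1/12
Part II: A1 = 1/12; threaded value p + q = 13; w = 7833; 7833 = 3 * 7 * 373; number of divisors = (1+1) * (1+1) * (1+1) = 8; answer 8
Part III: A2 = 8; d = -22; remainder = value at the root: -5*(-22)^4 - 4*(-22)^3 - 1*(-22)^1 - 7 = (-1171280) + (42592) + (22) + (-7) = -1128673; answer -1128673
Part IV: A3 = -1128673; r = 35; a(3) = -2*(12) - 3*(31) - 1*(35) = -152; iterating: a(3)=-152, a(4)=237, a(5)=-30, a(6)=-499, a(7)=851, a(8)=-175; answer -175

-175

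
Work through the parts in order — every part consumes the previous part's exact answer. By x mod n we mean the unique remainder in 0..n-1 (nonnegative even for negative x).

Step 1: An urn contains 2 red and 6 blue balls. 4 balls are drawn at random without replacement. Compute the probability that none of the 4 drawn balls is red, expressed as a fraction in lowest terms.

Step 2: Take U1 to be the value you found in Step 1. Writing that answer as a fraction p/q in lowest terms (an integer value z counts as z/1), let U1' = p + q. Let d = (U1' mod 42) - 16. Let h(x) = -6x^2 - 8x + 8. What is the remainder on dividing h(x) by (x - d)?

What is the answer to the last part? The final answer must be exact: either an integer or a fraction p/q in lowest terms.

Step 1: total draws C(8,4) = 70; favorable C(6,4) = 15; P = 3/14; answer 3/14
Step 2: U1 = 3/14; threaded value p + q = 17; d = 1; remainder = value at the root: -6*(1)^2 - 8*(1)^1 + 8 = (-6) + (-8) + (8) = -6; answer -6

-6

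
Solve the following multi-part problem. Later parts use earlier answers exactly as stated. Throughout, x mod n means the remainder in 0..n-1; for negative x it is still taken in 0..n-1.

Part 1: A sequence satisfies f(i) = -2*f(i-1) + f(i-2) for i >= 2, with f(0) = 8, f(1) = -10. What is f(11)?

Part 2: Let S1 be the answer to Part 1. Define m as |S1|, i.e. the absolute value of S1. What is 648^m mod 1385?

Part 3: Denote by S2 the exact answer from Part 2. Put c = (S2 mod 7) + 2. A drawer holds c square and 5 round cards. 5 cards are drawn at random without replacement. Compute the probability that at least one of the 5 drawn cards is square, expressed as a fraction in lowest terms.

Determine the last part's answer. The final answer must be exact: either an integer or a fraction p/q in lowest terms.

55/56

Part 1: f(2) = -2*(-10) + 1*(8) = 28; iterating: f(2)=28, f(3)=-66, f(4)=160, f(5)=-386, f(6)=932, f(7)=-2250, f(8)=5432, f(9)=-13114, f(10)=31660, f(11)=-76434; answer -76434
Part 2: S1 = -76434; m = 76434; squarings mod 1385: 648^1=648, 648^2=249, 648^4=1061, 648^8=1101, 648^16=326, 648^32=1016, 648^64=431, 648^128=171, 648^256=156, 648^512=791, 648^1024=1046, 648^2048=1351, 648^4096=1156, 648^8192=1196, 648^16384=1096, 648^32768=421, 648^65536=1346; 648^76434 = 648^2 * 648^16 * 648^128 * 648^512 * 648^2048 * 648^8192 * 648^65536 = 64 (mod 1385); answer 64
Part 3: S2 = 64; c = 3; total draws C(8,5) = 56; complement C(5,5) = 1; favorable 56 - 1 = 55; P = 55/56; answer 55/56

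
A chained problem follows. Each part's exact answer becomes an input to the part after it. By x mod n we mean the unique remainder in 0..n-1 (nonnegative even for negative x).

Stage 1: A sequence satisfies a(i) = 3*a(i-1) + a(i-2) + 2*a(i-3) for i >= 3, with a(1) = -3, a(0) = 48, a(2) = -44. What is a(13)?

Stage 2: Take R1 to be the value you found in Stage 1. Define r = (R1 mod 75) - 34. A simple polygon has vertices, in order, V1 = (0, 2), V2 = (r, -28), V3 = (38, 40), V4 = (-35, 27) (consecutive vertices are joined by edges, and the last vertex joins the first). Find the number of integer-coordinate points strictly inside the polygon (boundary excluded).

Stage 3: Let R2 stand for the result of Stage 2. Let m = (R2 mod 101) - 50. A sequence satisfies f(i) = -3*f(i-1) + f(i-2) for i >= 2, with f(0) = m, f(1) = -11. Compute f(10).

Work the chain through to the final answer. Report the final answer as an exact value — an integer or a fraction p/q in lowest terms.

Stage 1: a(3) = 3*(-44) + 1*(-3) + 2*(48) = -39; iterating: a(3)=-39, a(4)=-167, a(5)=-628, a(6)=-2129, a(7)=-7349, a(8)=-25432, a(9)=-87903, a(10)=-303839, a(11)=-1050284, a(12)=-3630497, a(13)=-12549453; answer -12549453
Stage 2: R1 = -12549453; r = 38; cross terms: (0*-28 - 38*2)=-76, (38*40 - 38*-28)=2584, (38*27 - -35*40)=2426, (-35*2 - 0*27)=-70; twice the area = |4864| = 4864; area = 2432; boundary points = 2 + 68 + 1 + 5 = 76; strictly interior points = area - boundary/2 + 1 = 2395; answer 2395
Stage 3: R2 = 2395; m = 22; f(2) = -3*(-11) + 1*(22) = 55; iterating: f(2)=55, f(3)=-176, f(4)=583, f(5)=-1925, f(6)=6358, f(7)=-20999, f(8)=69355, f(9)=-229064, f(10)=756547; answer 756547

756547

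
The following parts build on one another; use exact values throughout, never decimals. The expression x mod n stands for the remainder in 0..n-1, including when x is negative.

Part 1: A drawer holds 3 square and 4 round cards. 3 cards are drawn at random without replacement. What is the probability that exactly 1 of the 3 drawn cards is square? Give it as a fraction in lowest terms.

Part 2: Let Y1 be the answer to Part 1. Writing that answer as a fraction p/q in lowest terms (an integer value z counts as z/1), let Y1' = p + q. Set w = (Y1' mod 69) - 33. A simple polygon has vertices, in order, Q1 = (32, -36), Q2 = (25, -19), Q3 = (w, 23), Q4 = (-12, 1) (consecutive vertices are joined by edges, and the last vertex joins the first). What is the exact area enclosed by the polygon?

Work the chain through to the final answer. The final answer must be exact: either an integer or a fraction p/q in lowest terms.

1943/2

Part 1: total draws C(7,3) = 35; favorable C(3,1)*C(4,2) = 18; P = 18/35; answer 18/35
Part 2: Y1 = 18/35; threaded value p + q = 53; w = 20; cross terms: (32*-19 - 25*-36)=292, (25*23 - 20*-19)=955, (20*1 - -12*23)=296, (-12*-36 - 32*1)=400; twice the area = |1943| = 1943; area = 1943/2; answer 1943/2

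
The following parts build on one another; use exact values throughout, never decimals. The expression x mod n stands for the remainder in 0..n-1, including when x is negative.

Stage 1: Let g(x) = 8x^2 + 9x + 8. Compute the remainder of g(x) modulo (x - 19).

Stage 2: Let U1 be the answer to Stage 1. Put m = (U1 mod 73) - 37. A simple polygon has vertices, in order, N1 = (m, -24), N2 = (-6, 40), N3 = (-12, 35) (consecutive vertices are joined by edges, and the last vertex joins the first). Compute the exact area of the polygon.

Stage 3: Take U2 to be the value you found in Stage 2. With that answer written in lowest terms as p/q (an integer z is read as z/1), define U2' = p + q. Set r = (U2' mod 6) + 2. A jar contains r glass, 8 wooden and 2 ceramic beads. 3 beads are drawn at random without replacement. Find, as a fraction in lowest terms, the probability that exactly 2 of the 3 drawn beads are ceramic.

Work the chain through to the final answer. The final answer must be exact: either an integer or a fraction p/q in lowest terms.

Stage 1: remainder = value at the root: 8*(19)^2 + 9*(19)^1 + 8 = (2888) + (171) + (8) = 3067; answer 3067
Stage 2: U1 = 3067; m = -36; cross terms: (-36*40 - -6*-24)=-1584, (-6*35 - -12*40)=270, (-12*-24 - -36*35)=1548; twice the area = |234| = 234; area = 117; answer 117
Stage 3: U2 = 117; threaded value p + q = 118; r = 6; total draws C(16,3) = 560; favorable C(2,2)*C(14,1) = 14; P = 1/40; answer 1/40

1/40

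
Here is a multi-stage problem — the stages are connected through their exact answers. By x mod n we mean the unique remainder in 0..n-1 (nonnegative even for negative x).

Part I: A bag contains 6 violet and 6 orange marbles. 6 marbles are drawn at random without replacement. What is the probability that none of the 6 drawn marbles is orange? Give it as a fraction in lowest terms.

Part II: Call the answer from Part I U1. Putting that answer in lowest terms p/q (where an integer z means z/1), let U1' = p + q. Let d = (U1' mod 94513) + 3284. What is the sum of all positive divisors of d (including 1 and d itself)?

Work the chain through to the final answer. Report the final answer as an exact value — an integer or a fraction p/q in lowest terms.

5952

Part I: total draws C(12,6) = 924; favorable C(6,6) = 1; P = 1/924; answer 1/924
Part II: U1 = 1/924; threaded value p + q = 925; d = 4209; 4209 = 3 * 23 * 61; sigma = (1 + 3) * (1 + 23) * (1 + 61) = 4 * 24 * 62 = 5952; answer 5952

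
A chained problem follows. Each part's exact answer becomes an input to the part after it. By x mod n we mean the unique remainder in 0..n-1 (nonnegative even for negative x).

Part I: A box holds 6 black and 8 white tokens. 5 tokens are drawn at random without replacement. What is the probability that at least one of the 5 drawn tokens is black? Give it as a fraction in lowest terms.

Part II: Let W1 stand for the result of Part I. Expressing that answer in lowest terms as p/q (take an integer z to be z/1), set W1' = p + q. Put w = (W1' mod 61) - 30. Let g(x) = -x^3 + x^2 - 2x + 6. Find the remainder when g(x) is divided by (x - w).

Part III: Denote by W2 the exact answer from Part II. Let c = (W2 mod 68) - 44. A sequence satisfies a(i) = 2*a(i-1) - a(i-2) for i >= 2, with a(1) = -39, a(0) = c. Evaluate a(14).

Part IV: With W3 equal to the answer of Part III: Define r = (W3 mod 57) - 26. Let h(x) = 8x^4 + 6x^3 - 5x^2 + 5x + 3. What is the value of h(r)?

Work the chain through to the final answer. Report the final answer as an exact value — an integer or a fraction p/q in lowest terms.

8865

Part I: total draws C(14,5) = 2002; complement C(8,5) = 56; favorable 2002 - 56 = 1946; P = 139/143; answer 139/143
Part II: W1 = 139/143; threaded value p + q = 282; w = 8; remainder = value at the root: -1*(8)^3 + 1*(8)^2 - 2*(8)^1 + 6 = (-512) + (64) + (-16) + (6) = -458; answer -458
Part III: W2 = -458; c = -26; a(2) = 2*(-39) - 1*(-26) = -52; iterating: a(2)=-52, a(3)=-65, a(4)=-78, a(5)=-91, a(6)=-104, a(7)=-117, a(8)=-130, a(9)=-143, a(10)=-156, a(11)=-169, a(12)=-182, a(13)=-195, a(14)=-208; answer -208
Part IV: W3 = -208; r = -6; 8*(-6)^4 + 6*(-6)^3 - 5*(-6)^2 + 5*(-6)^1 + 3 = (10368) + (-1296) + (-180) + (-30) + (3) = 8865; answer 8865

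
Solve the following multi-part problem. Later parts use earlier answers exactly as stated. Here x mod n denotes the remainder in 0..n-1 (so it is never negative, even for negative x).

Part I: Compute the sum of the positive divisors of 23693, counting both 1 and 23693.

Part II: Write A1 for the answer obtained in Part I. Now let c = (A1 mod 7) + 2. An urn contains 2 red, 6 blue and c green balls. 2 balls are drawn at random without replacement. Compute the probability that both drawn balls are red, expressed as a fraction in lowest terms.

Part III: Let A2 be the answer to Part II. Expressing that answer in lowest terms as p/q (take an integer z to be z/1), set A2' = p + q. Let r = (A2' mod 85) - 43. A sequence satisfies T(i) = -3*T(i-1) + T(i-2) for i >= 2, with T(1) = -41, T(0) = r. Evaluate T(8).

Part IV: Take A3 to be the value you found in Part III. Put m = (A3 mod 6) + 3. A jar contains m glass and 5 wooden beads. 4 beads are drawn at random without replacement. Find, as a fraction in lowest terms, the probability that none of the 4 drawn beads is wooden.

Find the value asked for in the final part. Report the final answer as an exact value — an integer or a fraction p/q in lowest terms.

1/22

Part I: 23693 = 19 * 29 * 43; sigma = (1 + 19) * (1 + 29) * (1 + 43) = 20 * 30 * 44 = 26400; answer 26400
Part II: A1 = 26400; c = 5; total draws C(13,2) = 78; favorable C(2,2) = 1; P = 1/78; answer 1/78
Part III: A2 = 1/78; threaded value p + q = 79; r = 36; T(2) = -3*(-41) + 1*(36) = 159; iterating: T(2)=159, T(3)=-518, T(4)=1713, T(5)=-5657, T(6)=18684, T(7)=-61709, T(8)=203811; answer 203811
Part IV: A3 = 203811; m = 6; total draws C(11,4) = 330; favorable C(6,4) = 15; P = 1/22; answer 1/22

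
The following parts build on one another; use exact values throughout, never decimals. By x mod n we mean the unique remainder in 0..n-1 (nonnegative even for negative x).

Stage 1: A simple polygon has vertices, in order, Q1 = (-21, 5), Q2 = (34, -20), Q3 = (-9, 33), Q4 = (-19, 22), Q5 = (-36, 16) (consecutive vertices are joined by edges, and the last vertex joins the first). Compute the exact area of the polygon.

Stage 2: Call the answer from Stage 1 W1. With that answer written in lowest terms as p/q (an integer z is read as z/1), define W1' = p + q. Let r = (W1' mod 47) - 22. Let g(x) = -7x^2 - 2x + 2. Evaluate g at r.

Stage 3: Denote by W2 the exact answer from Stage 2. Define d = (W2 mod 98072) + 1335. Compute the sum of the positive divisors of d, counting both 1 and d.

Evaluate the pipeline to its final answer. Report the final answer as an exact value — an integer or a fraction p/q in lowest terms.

Stage 1: cross terms: (-21*-20 - 34*5)=250, (34*33 - -9*-20)=942, (-9*22 - -19*33)=429, (-19*16 - -36*22)=488, (-36*5 - -21*16)=156; twice the area = |2265| = 2265; area = 2265/2; answer 2265/2
Stage 2: W1 = 2265/2; threaded value p + q = 2267; r = -11; -7*(-11)^2 - 2*(-11)^1 + 2 = (-847) + (22) + (2) = -823; answer -823
Stage 3: W2 = -823; d = 98584; 98584 = 2^3 * 12323; sigma = (1 + 2 + 4 + 8) * (1 + 12323) = 15 * 12324 = 184860; answer 184860

184860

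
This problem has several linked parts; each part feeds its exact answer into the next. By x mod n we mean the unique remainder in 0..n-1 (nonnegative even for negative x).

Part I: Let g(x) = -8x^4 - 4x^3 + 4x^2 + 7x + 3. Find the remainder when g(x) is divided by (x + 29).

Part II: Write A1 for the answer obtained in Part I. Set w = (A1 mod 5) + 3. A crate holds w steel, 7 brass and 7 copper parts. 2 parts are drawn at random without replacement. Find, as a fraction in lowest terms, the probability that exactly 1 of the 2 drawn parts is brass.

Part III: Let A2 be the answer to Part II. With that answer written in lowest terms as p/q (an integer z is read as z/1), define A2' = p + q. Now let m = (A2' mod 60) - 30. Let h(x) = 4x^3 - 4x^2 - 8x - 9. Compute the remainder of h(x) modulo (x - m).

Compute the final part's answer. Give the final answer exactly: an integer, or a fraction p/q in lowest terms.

Part I: remainder = value at the root: -8*(-29)^4 - 4*(-29)^3 + 4*(-29)^2 + 7*(-29)^1 + 3 = (-5658248) + (97556) + (3364) + (-203) + (3) = -5557528; answer -5557528
Part II: A1 = -5557528; w = 5; total draws C(19,2) = 171; favorable C(7,1)*C(12,1) = 84; P = 28/57; answer 28/57
Part III: A2 = 28/57; threaded value p + q = 85; m = -5; remainder = value at the root: 4*(-5)^3 - 4*(-5)^2 - 8*(-5)^1 - 9 = (-500) + (-100) + (40) + (-9) = -569; answer -569

-569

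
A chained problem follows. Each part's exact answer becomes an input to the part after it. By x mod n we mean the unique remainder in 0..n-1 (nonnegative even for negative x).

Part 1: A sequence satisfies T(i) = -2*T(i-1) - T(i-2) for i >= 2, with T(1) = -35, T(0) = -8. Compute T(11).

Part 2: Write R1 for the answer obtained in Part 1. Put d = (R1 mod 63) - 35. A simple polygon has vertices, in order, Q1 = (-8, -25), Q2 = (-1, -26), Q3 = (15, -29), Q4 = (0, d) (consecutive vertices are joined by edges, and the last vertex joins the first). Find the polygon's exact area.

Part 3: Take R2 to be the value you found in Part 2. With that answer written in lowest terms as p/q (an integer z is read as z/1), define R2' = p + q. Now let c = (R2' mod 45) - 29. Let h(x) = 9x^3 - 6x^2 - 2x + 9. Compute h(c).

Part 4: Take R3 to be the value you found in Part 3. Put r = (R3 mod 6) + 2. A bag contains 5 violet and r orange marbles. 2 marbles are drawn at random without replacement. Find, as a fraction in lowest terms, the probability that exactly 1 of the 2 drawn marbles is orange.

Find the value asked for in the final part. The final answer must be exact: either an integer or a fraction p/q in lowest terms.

15/28

Part 1: T(2) = -2*(-35) - 1*(-8) = 78; iterating: T(2)=78, T(3)=-121, T(4)=164, T(5)=-207, T(6)=250, T(7)=-293, T(8)=336, T(9)=-379, T(10)=422, T(11)=-465; answer -465
Part 2: R1 = -465; d = 4; cross terms: (-8*-26 - -1*-25)=183, (-1*-29 - 15*-26)=419, (15*4 - 0*-29)=60, (0*-25 - -8*4)=32; twice the area = |694| = 694; area = 347; answer 347
Part 3: R2 = 347; threaded value p + q = 348; c = 4; 9*(4)^3 - 6*(4)^2 - 2*(4)^1 + 9 = (576) + (-96) + (-8) + (9) = 481; answer 481
Part 4: R3 = 481; r = 3; total draws C(8,2) = 28; favorable C(3,1)*C(5,1) = 15; P = 15/28; answer 15/28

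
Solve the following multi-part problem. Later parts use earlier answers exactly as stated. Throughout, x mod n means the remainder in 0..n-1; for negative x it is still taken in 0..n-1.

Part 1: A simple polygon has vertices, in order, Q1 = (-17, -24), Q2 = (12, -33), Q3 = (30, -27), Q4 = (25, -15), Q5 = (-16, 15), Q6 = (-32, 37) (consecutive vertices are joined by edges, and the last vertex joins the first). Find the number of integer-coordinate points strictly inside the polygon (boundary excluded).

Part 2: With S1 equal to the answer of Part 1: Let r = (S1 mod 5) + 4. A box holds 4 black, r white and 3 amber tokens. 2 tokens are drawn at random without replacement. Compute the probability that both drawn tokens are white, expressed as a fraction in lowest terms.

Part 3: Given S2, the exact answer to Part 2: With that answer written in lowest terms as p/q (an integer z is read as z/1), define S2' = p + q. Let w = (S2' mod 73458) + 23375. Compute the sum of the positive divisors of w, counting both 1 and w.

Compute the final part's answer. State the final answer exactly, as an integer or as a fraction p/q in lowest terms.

71680

Part 1: cross terms: (-17*-33 - 12*-24)=849, (12*-27 - 30*-33)=666, (30*-15 - 25*-27)=225, (25*15 - -16*-15)=135, (-16*37 - -32*15)=-112, (-32*-24 - -17*37)=1397; twice the area = |3160| = 3160; area = 1580; boundary points = 1 + 6 + 1 + 1 + 2 + 1 = 12; strictly interior points = area - boundary/2 + 1 = 1575; answer 1575
Part 2: S1 = 1575; r = 4; total draws C(11,2) = 55; favorable C(4,2) = 6; P = 6/55; answer 6/55
Part 3: S2 = 6/55; threaded value p + q = 61; w = 23436; 23436 = 2^2 * 3^3 * 7 * 31; sigma = (1 + 2 + 4) * (1 + 3 + 9 + 27) * (1 + 7) * (1 + 31) = 7 * 40 * 8 * 32 = 71680; answer 71680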